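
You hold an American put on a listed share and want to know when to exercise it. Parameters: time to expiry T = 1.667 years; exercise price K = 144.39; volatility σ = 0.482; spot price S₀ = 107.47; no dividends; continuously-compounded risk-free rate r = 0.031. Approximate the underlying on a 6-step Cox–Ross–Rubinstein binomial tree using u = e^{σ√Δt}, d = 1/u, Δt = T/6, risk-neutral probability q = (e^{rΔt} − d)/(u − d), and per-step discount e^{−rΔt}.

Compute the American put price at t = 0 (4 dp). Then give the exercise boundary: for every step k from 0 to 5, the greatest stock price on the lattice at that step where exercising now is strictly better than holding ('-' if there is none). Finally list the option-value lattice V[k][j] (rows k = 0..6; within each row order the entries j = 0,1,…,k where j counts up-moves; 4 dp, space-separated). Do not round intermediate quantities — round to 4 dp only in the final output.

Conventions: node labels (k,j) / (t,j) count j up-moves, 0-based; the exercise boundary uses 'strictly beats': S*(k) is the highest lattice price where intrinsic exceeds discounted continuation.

Δt=0.27783  u=1.28925  d=0.77564  q=0.45367  discount=0.99142
step 6 (expiry): payoffs max(K−S,0) = 120.9875 105.4911 79.7335 36.9200 0.0000 0.0000 0.0000
step 5: (k=5,j=0): S=30.1717, K−S=114.2183, hold=112.9801 ⇒ V=114.2183 exercise | (k=5,j=1): S=50.1504, K−S=94.2396, hold=93.0013 ⇒ V=94.2396 exercise | (k=5,j=2): S=83.3585, K−S=61.0315, hold=59.7933 ⇒ V=61.0315 exercise | (k=5,j=3): S=138.5558, K−S=5.8342, hold=19.9977 ⇒ V=19.9977 continue | (k=5,j=4): S=230.3032, K−S=0.0000, hold=0.0000 ⇒ V=0.0000 continue | (k=5,j=5): S=382.8029, K−S=0.0000, hold=0.0000 ⇒ V=0.0000 continue  boundary S*=83.3585
step 4: (k=4,j=0): S=38.8989, K−S=105.4911, hold=104.2529 ⇒ V=105.4911 exercise | (k=4,j=1): S=64.6565, K−S=79.7335, hold=78.4953 ⇒ V=79.7335 exercise | (k=4,j=2): S=107.4700, K−S=36.9200, hold=42.0521 ⇒ V=42.0521 continue | (k=4,j=3): S=178.6333, K−S=0.0000, hold=10.8317 ⇒ V=10.8317 continue | (k=4,j=4): S=296.9188, K−S=0.0000, hold=0.0000 ⇒ V=0.0000 continue  boundary S*=64.6565
step 3: (k=3,j=0): S=50.1504, K−S=94.2396, hold=93.0013 ⇒ V=94.2396 exercise | (k=3,j=1): S=83.3585, K−S=61.0315, hold=62.1016 ⇒ V=62.1016 continue | (k=3,j=2): S=138.5558, K−S=5.8342, hold=27.6493 ⇒ V=27.6493 continue | (k=3,j=3): S=230.3032, K−S=0.0000, hold=5.8670 ⇒ V=5.8670 continue  boundary S*=50.1504
step 2: (k=2,j=0): S=64.6565, K−S=79.7335, hold=78.9765 ⇒ V=79.7335 exercise | (k=2,j=1): S=107.4700, K−S=36.9200, hold=46.0732 ⇒ V=46.0732 continue | (k=2,j=2): S=178.6333, K−S=0.0000, hold=17.6151 ⇒ V=17.6151 continue  boundary S*=64.6565
step 1: (k=1,j=0): S=83.3585, K−S=61.0315, hold=63.9102 ⇒ V=63.9102 continue | (k=1,j=1): S=138.5558, K−S=5.8342, hold=32.8783 ⇒ V=32.8783 continue  boundary S*=-
step 0: (k=0,j=0): S=107.4700, K−S=36.9200, hold=49.4047 ⇒ V=49.4047 continue  boundary S*=-

price = 49.4047
boundary = - - 64.6565 50.1504 64.6565 83.3585
tree:
49.4047
63.9102 32.8783
79.7335 46.0732 17.6151
94.2396 62.1016 27.6493 5.8670
105.4911 79.7335 42.0521 10.8317 0.0000
114.2183 94.2396 61.0315 19.9977 0.0000 0.0000
120.9875 105.4911 79.7335 36.9200 0.0000 0.0000 0.0000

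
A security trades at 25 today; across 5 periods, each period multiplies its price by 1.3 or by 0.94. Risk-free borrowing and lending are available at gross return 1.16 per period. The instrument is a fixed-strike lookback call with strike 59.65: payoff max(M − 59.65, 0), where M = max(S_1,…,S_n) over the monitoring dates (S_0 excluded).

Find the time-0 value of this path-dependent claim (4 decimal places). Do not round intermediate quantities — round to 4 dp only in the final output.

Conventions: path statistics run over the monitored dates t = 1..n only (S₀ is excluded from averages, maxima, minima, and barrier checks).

price = 2.4211

Under the martingale measure an up-move has probability p* = 0.6111; value the claim as the probability-weighted average of per-path payoffs, discounted 5 periods at R = 1.16.
Enumerate all 2^5 = 32 price paths (U = up ×1.3, D = down ×0.94); each path with k up-moves has probability p*^k·(1−p*)^(5−k).
DDDDD: M=23.5000, payoff=0.0000, prob=0.008895
UDDDD: M=32.5000, payoff=0.0000, prob=0.013977
DUDDD: M=30.5500, payoff=0.0000, prob=0.013977
UUDDD: M=42.2500, payoff=0.0000, prob=0.021964
DDUDD: M=28.7170, payoff=0.0000, prob=0.013977
UDUDD: M=39.7150, payoff=0.0000, prob=0.021964
DUUDD: M=39.7150, payoff=0.0000, prob=0.021964
UUUDD: M=54.9250, payoff=0.0000, prob=0.034515
DDDUD: M=26.9940, payoff=0.0000, prob=0.013977
UDDUD: M=37.3321, payoff=0.0000, prob=0.021964
DUDUD: M=37.3321, payoff=0.0000, prob=0.021964
UUDUD: M=51.6295, payoff=0.0000, prob=0.034515
DDUUD: M=37.3321, payoff=0.0000, prob=0.021964
UDUUD: M=51.6295, payoff=0.0000, prob=0.034515
DUUUD: M=51.6295, payoff=0.0000, prob=0.034515
UUUUD: M=71.4025, payoff=11.7525, prob=0.054238
DDDDU: M=25.3743, payoff=0.0000, prob=0.013977
UDDDU: M=35.0922, payoff=0.0000, prob=0.021964
DUDDU: M=35.0922, payoff=0.0000, prob=0.021964
UUDDU: M=48.5317, payoff=0.0000, prob=0.034515
DDUDU: M=35.0922, payoff=0.0000, prob=0.021964
UDUDU: M=48.5317, payoff=0.0000, prob=0.034515
DUUDU: M=48.5317, payoff=0.0000, prob=0.034515
UUUDU: M=67.1184, payoff=7.4684, prob=0.054238
DDDUU: M=35.0922, payoff=0.0000, prob=0.021964
UDDUU: M=48.5317, payoff=0.0000, prob=0.034515
DUDUU: M=48.5317, payoff=0.0000, prob=0.034515
UUDUU: M=67.1184, payoff=7.4684, prob=0.054238
DDUUU: M=48.5317, payoff=0.0000, prob=0.034515
UDUUU: M=67.1184, payoff=7.4684, prob=0.054238
DUUUU: M=67.1184, payoff=7.4684, prob=0.054238
UUUUU: M=92.8233, payoff=33.1733, prob=0.085232
Price = Σ prob·payoff / R^5 = 5.085130 / 2.100342 = 2.4211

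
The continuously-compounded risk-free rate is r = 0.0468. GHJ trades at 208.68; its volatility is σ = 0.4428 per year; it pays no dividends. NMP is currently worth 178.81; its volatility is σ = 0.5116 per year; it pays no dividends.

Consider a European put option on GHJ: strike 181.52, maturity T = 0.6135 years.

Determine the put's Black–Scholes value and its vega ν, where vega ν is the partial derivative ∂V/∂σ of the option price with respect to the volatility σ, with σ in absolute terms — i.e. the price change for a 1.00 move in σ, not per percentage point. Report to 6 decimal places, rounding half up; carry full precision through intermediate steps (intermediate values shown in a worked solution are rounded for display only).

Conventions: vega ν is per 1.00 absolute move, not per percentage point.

σ√T = 0.4428·√0.6135 = 0.346829
d₁ = (ln(S/K) + (r+σ²/2)T) / (σ√T) = (ln(208.68/181.52) + (0.0468+0.4428²/2)·0.6135) / 0.346829 = (0.139436 + 0.088857) / 0.346829 = 0.658230
d₂ = d₁ − σ√T = 0.658230 − 0.346829 = 0.311401
e^{−rT} = 0.971696
N(−d₁) = 0.255195,  N(−d₂) = 0.377748
Put price V = K·e^{−rT}·N(−d₂) − S·N(−d₁) = 66.628034 − 53.254131 = 13.373903
φ(d₁) = (1/√(2π))·e^{−d₁²/2} = 0.321238
ν = S·φ(d₁)·√T = 52.506795

price = 13.373903
ν = 52.506795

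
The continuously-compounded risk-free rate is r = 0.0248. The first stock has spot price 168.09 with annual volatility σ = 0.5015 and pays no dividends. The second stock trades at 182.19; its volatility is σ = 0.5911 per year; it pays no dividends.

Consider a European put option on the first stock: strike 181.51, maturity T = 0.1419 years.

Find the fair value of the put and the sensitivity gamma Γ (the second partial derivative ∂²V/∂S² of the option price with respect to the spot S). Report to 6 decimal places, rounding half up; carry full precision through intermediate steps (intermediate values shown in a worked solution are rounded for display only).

price = 20.494031
Γ = 0.012034

σ√T = 0.5015·√0.1419 = 0.188913
d₁ = (ln(S/K) + (r+σ²/2)T) / (σ√T) = (ln(168.09/181.51) + (0.0248+0.5015²/2)·0.1419) / 0.188913 = (-0.076811 + 0.021363) / 0.188913 = -0.293511
d₂ = d₁ − σ√T = -0.293511 − 0.188913 = -0.482424
e^{−rT} = 0.996487
N(−d₁) = 0.615434,  N(−d₂) = 0.685247
Put price V = K·e^{−rT}·N(−d₂) − S·N(−d₁) = 123.942336 − 103.448306 = 20.494031
φ(d₁) = (1/√(2π))·e^{−d₁²/2} = 0.382123
Γ = φ(d₁) / (S·σ·√T) = 0.012034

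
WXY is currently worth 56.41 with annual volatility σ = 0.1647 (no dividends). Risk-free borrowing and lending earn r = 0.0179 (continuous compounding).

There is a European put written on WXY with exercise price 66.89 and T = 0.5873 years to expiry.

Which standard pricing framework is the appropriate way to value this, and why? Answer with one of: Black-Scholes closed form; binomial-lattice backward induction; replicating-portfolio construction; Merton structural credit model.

Key observation: the strike-66.89 put on WXY is European-exercise on a continuously-modelled lognormal underlying, so its value is a single closed-form evaluation.

framework: Black-Scholes closed form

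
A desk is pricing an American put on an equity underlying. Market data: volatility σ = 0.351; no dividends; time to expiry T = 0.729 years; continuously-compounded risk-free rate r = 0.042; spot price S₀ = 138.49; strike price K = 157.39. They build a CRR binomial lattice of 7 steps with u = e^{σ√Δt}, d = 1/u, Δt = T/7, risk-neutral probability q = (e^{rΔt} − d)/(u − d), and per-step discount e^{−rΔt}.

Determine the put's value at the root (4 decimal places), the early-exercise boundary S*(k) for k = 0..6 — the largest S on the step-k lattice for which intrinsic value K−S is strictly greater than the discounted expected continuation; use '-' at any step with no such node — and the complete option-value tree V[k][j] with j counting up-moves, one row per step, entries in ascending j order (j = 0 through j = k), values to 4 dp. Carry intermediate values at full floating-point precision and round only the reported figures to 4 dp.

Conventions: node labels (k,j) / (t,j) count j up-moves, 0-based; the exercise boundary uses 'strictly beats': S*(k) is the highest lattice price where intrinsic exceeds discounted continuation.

params: Δt=0.10414 u=1.11994 d=0.89291 q=0.49102 e^(-rΔt)=0.99564
t_7 payoffs: 94.7192 78.7847 58.7987 33.7312 2.2900 0.0000 0.0000 0.0000
t_6: node(6,0) S=70.1873 payoff=87.2027 vs cont=86.5158 → 87.2027 [stop]  node(6,1) S=88.0329 payoff=69.3571 vs cont=68.6702 → 69.3571 [stop]  node(6,2) S=110.4159 payoff=46.9741 vs cont=46.2871 → 46.9741 [stop]  node(6,3) S=138.4900 payoff=18.9000 vs cont=18.2131 → 18.9000 [stop]  node(6,4) S=173.7021 payoff=0.0000 vs cont=1.1605 → 1.1605 [wait]  node(6,5) S=217.8671 payoff=0.0000 vs cont=0.0000 → 0.0000 [wait]  node(6,6) S=273.2614 payoff=0.0000 vs cont=0.0000 → 0.0000 [wait]  ⇒ S*(6)=138.4900
t_5: node(5,0) S=78.6053 payoff=78.7847 vs cont=78.0978 → 78.7847 [stop]  node(5,1) S=98.5913 payoff=58.7987 vs cont=58.1118 → 58.7987 [stop]  node(5,2) S=123.6588 payoff=33.7312 vs cont=33.0443 → 33.7312 [stop]  node(5,3) S=155.1000 payoff=2.2900 vs cont=10.1451 → 10.1451 [wait]  node(5,4) S=194.5353 payoff=0.0000 vs cont=0.5881 → 0.5881 [wait]  node(5,5) S=243.9973 payoff=0.0000 vs cont=0.0000 → 0.0000 [wait]  ⇒ S*(5)=123.6588
t_4: node(4,0) S=88.0329 payoff=69.3571 vs cont=68.6702 → 69.3571 [stop]  node(4,1) S=110.4159 payoff=46.9741 vs cont=46.2871 → 46.9741 [stop]  node(4,2) S=138.4900 payoff=18.9000 vs cont=22.0532 → 22.0532 [wait]  node(4,3) S=173.7021 payoff=0.0000 vs cont=5.4286 → 5.4286 [wait]  node(4,4) S=217.8671 payoff=0.0000 vs cont=0.2980 → 0.2980 [wait]  ⇒ S*(4)=110.4159
t_3: node(3,0) S=98.5913 payoff=58.7987 vs cont=58.1118 → 58.7987 [stop]  node(3,1) S=123.6588 payoff=33.7312 vs cont=34.5858 → 34.5858 [wait]  node(3,2) S=155.1000 payoff=2.2900 vs cont=13.8296 → 13.8296 [wait]  node(3,3) S=194.5353 payoff=0.0000 vs cont=2.8967 → 2.8967 [wait]  ⇒ S*(3)=98.5913
t_2: node(2,0) S=110.4159 payoff=46.9741 vs cont=46.7049 → 46.9741 [stop]  node(2,1) S=138.4900 payoff=18.9000 vs cont=24.2876 → 24.2876 [wait]  node(2,2) S=173.7021 payoff=0.0000 vs cont=8.4244 → 8.4244 [wait]  ⇒ S*(2)=110.4159
t_1: node(1,0) S=123.6588 payoff=33.7312 vs cont=35.6781 → 35.6781 [wait]  node(1,1) S=155.1000 payoff=2.2900 vs cont=16.4264 → 16.4264 [wait]  ⇒ S*(1)=-
t_0: node(0,0) S=138.4900 payoff=18.9000 vs cont=26.1107 → 26.1107 [wait]  ⇒ S*(0)=-

price = 26.1107
boundary = - - 110.4159 98.5913 110.4159 123.6588 138.4900
tree:
26.1107
35.6781 16.4264
46.9741 24.2876 8.4244
58.7987 34.5858 13.8296 2.8967
69.3571 46.9741 22.0532 5.4286 0.2980
78.7847 58.7987 33.7312 10.1451 0.5881 0.0000
87.2027 69.3571 46.9741 18.9000 1.1605 0.0000 0.0000
94.7192 78.7847 58.7987 33.7312 2.2900 0.0000 0.0000 0.0000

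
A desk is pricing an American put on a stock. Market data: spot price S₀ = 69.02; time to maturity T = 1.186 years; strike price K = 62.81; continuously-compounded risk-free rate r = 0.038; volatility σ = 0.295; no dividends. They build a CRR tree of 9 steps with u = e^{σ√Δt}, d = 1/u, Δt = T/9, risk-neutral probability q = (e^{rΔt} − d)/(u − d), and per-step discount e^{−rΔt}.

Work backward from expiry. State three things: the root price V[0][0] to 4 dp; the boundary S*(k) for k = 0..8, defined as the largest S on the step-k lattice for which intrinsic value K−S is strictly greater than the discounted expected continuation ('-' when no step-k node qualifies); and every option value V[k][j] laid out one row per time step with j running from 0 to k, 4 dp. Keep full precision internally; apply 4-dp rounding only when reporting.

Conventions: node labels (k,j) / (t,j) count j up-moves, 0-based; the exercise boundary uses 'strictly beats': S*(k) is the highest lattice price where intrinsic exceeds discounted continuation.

params: Δt=0.13178 u=1.11303 d=0.89845 q=0.49665 e^(-rΔt)=0.99500
t_9 payoffs: 36.4829 30.1949 22.4050 12.7546 0.7993 0.0000 0.0000 0.0000 0.0000 0.0000
t_8: node(8,0) S=29.3029 payoff=33.5071 vs cont=33.1933 → 33.5071 [stop]  node(8,1) S=36.3017 payoff=26.5083 vs cont=26.1945 → 26.5083 [stop]  node(8,2) S=44.9721 payoff=17.8379 vs cont=17.5242 → 17.8379 [stop]  node(8,3) S=55.7133 payoff=7.0967 vs cont=6.7829 → 7.0967 [stop]  node(8,4) S=69.0200 payoff=0.0000 vs cont=0.4003 → 0.4003 [wait]  node(8,5) S=85.5049 payoff=0.0000 vs cont=0.0000 → 0.0000 [wait]  node(8,6) S=105.9270 payoff=0.0000 vs cont=0.0000 → 0.0000 [wait]  node(8,7) S=131.2269 payoff=0.0000 vs cont=0.0000 → 0.0000 [wait]  node(8,8) S=162.5694 payoff=0.0000 vs cont=0.0000 → 0.0000 [wait]  ⇒ S*(8)=55.7133
t_7: node(7,0) S=32.6151 payoff=30.1949 vs cont=29.8811 → 30.1949 [stop]  node(7,1) S=40.4050 payoff=22.4050 vs cont=22.0913 → 22.4050 [stop]  node(7,2) S=50.0554 payoff=12.7546 vs cont=12.4409 → 12.7546 [stop]  node(7,3) S=62.0107 payoff=0.7993 vs cont=3.7521 → 3.7521 [wait]  node(7,4) S=76.8215 payoff=0.0000 vs cont=0.2005 → 0.2005 [wait]  node(7,5) S=95.1697 payoff=0.0000 vs cont=0.0000 → 0.0000 [wait]  node(7,6) S=117.9003 payoff=0.0000 vs cont=0.0000 → 0.0000 [wait]  node(7,7) S=146.0598 payoff=0.0000 vs cont=0.0000 → 0.0000 [wait]  ⇒ S*(7)=50.0554
t_6: node(6,0) S=36.3017 payoff=26.5083 vs cont=26.1945 → 26.5083 [stop]  node(6,1) S=44.9721 payoff=17.8379 vs cont=17.5242 → 17.8379 [stop]  node(6,2) S=55.7133 payoff=7.0967 vs cont=8.2421 → 8.2421 [wait]  node(6,3) S=69.0200 payoff=0.0000 vs cont=1.9783 → 1.9783 [wait]  node(6,4) S=85.5049 payoff=0.0000 vs cont=0.1004 → 0.1004 [wait]  node(6,5) S=105.9270 payoff=0.0000 vs cont=0.0000 → 0.0000 [wait]  node(6,6) S=131.2269 payoff=0.0000 vs cont=0.0000 → 0.0000 [wait]  ⇒ S*(6)=44.9721
t_5: node(5,0) S=40.4050 payoff=22.4050 vs cont=22.0913 → 22.4050 [stop]  node(5,1) S=50.0554 payoff=12.7546 vs cont=13.0069 → 13.0069 [wait]  node(5,2) S=62.0107 payoff=0.7993 vs cont=5.1056 → 5.1056 [wait]  node(5,3) S=76.8215 payoff=0.0000 vs cont=1.0404 → 1.0404 [wait]  node(5,4) S=95.1697 payoff=0.0000 vs cont=0.0503 → 0.0503 [wait]  node(5,5) S=117.9003 payoff=0.0000 vs cont=0.0000 → 0.0000 [wait]  ⇒ S*(5)=40.4050
t_4: node(4,0) S=44.9721 payoff=17.8379 vs cont=17.6489 → 17.8379 [stop]  node(4,1) S=55.7133 payoff=7.0967 vs cont=9.0374 → 9.0374 [wait]  node(4,2) S=69.0200 payoff=0.0000 vs cont=3.0712 → 3.0712 [wait]  node(4,3) S=85.5049 payoff=0.0000 vs cont=0.5459 → 0.5459 [wait]  node(4,4) S=105.9270 payoff=0.0000 vs cont=0.0252 → 0.0252 [wait]  ⇒ S*(4)=44.9721
t_3: node(3,0) S=50.0554 payoff=12.7546 vs cont=13.3999 → 13.3999 [wait]  node(3,1) S=62.0107 payoff=0.7993 vs cont=6.0439 → 6.0439 [wait]  node(3,2) S=76.8215 payoff=0.0000 vs cont=1.8080 → 1.8080 [wait]  node(3,3) S=95.1697 payoff=0.0000 vs cont=0.2859 → 0.2859 [wait]  ⇒ S*(3)=-
t_2: node(2,0) S=55.7133 payoff=7.0967 vs cont=9.6979 → 9.6979 [wait]  node(2,1) S=69.0200 payoff=0.0000 vs cont=3.9205 → 3.9205 [wait]  node(2,2) S=85.5049 payoff=0.0000 vs cont=1.0468 → 1.0468 [wait]  ⇒ S*(2)=-
t_1: node(1,0) S=62.0107 payoff=0.7993 vs cont=6.7944 → 6.7944 [wait]  node(1,1) S=76.8215 payoff=0.0000 vs cont=2.4808 → 2.4808 [wait]  ⇒ S*(1)=-
t_0: node(0,0) S=69.0200 payoff=0.0000 vs cont=4.6288 → 4.6288 [wait]  ⇒ S*(0)=-

price = 4.6288
boundary = - - - - 44.9721 40.4050 44.9721 50.0554 55.7133
tree:
4.6288
6.7944 2.4808
9.6979 3.9205 1.0468
13.3999 6.0439 1.8080 0.2859
17.8379 9.0374 3.0712 0.5459 0.0252
22.4050 13.0069 5.1056 1.0404 0.0503 0.0000
26.5083 17.8379 8.2421 1.9783 0.1004 0.0000 0.0000
30.1949 22.4050 12.7546 3.7521 0.2005 0.0000 0.0000 0.0000
33.5071 26.5083 17.8379 7.0967 0.4003 0.0000 0.0000 0.0000 0.0000
36.4829 30.1949 22.4050 12.7546 0.7993 0.0000 0.0000 0.0000 0.0000 0.0000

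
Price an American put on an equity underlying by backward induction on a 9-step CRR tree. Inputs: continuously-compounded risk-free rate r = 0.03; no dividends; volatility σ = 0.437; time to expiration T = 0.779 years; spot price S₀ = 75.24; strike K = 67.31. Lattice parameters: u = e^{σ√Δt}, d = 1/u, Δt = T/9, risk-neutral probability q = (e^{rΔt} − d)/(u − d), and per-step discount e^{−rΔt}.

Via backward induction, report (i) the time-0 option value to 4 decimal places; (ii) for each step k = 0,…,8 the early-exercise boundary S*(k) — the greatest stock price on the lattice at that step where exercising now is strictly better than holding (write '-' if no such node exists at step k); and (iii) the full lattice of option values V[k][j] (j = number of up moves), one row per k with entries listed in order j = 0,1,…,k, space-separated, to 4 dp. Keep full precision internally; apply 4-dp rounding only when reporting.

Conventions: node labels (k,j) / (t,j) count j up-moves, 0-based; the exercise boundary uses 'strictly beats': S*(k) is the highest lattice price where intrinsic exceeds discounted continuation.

Δt=0.08656  u=1.13720  d=0.87935  q=0.47799  discount=0.99741
step 9 (expiry): payoffs max(K−S,0) = 43.6548 36.7187 27.7488 16.1487 1.1473 0.0000 0.0000 0.0000 0.0000 0.0000
step 8: (k=8,j=0): S=26.9006, K−S=40.4094, hold=40.2348 ⇒ V=40.4094 exercise | (k=8,j=1): S=34.7883, K−S=32.5217, hold=32.3471 ⇒ V=32.5217 exercise | (k=8,j=2): S=44.9889, K−S=22.3211, hold=22.1465 ⇒ V=22.3211 exercise | (k=8,j=3): S=58.1804, K−S=9.1296, hold=8.9550 ⇒ V=9.1296 exercise | (k=8,j=4): S=75.2400, K−S=0.0000, hold=0.5974 ⇒ V=0.5974 continue | (k=8,j=5): S=97.3017, K−S=0.0000, hold=0.0000 ⇒ V=0.0000 continue | (k=8,j=6): S=125.8323, K−S=0.0000, hold=0.0000 ⇒ V=0.0000 continue | (k=8,j=7): S=162.7286, K−S=0.0000, hold=0.0000 ⇒ V=0.0000 continue | (k=8,j=8): S=210.4436, K−S=0.0000, hold=0.0000 ⇒ V=0.0000 continue  boundary S*=58.1804
step 7: (k=7,j=0): S=30.5913, K−S=36.7187, hold=36.5442 ⇒ V=36.7187 exercise | (k=7,j=1): S=39.5612, K−S=27.7488, hold=27.5742 ⇒ V=27.7488 exercise | (k=7,j=2): S=51.1613, K−S=16.1487, hold=15.9742 ⇒ V=16.1487 exercise | (k=7,j=3): S=66.1627, K−S=1.1473, hold=5.0382 ⇒ V=5.0382 continue | (k=7,j=4): S=85.5627, K−S=0.0000, hold=0.3110 ⇒ V=0.3110 continue | (k=7,j=5): S=110.6513, K−S=0.0000, hold=0.0000 ⇒ V=0.0000 continue | (k=7,j=6): S=143.0962, K−S=0.0000, hold=0.0000 ⇒ V=0.0000 continue | (k=7,j=7): S=185.0546, K−S=0.0000, hold=0.0000 ⇒ V=0.0000 continue  boundary S*=51.1613
step 6: (k=6,j=0): S=34.7883, K−S=32.5217, hold=32.3471 ⇒ V=32.5217 exercise | (k=6,j=1): S=44.9889, K−S=22.3211, hold=22.1465 ⇒ V=22.3211 exercise | (k=6,j=2): S=58.1804, K−S=9.1296, hold=10.8099 ⇒ V=10.8099 continue | (k=6,j=3): S=75.2400, K−S=0.0000, hold=2.7715 ⇒ V=2.7715 continue | (k=6,j=4): S=97.3017, K−S=0.0000, hold=0.1619 ⇒ V=0.1619 continue | (k=6,j=5): S=125.8323, K−S=0.0000, hold=0.0000 ⇒ V=0.0000 continue | (k=6,j=6): S=162.7286, K−S=0.0000, hold=0.0000 ⇒ V=0.0000 continue  boundary S*=44.9889
step 5: (k=5,j=0): S=39.5612, K−S=27.7488, hold=27.5742 ⇒ V=27.7488 exercise | (k=5,j=1): S=51.1613, K−S=16.1487, hold=16.7753 ⇒ V=16.7753 continue | (k=5,j=2): S=66.1627, K−S=1.1473, hold=6.9496 ⇒ V=6.9496 continue | (k=5,j=3): S=85.5627, K−S=0.0000, hold=1.5202 ⇒ V=1.5202 continue | (k=5,j=4): S=110.6513, K−S=0.0000, hold=0.0843 ⇒ V=0.0843 continue | (k=5,j=5): S=143.0962, K−S=0.0000, hold=0.0000 ⇒ V=0.0000 continue  boundary S*=39.5612
step 4: (k=4,j=0): S=44.9889, K−S=22.3211, hold=22.4453 ⇒ V=22.4453 continue | (k=4,j=1): S=58.1804, K−S=9.1296, hold=12.0474 ⇒ V=12.0474 continue | (k=4,j=2): S=75.2400, K−S=0.0000, hold=4.3431 ⇒ V=4.3431 continue | (k=4,j=3): S=97.3017, K−S=0.0000, hold=0.8317 ⇒ V=0.8317 continue | (k=4,j=4): S=125.8323, K−S=0.0000, hold=0.0439 ⇒ V=0.0439 continue  boundary S*=-
step 3: (k=3,j=0): S=51.1613, K−S=16.1487, hold=17.4299 ⇒ V=17.4299 continue | (k=3,j=1): S=66.1627, K−S=1.1473, hold=8.3432 ⇒ V=8.3432 continue | (k=3,j=2): S=85.5627, K−S=0.0000, hold=2.6578 ⇒ V=2.6578 continue | (k=3,j=3): S=110.6513, K−S=0.0000, hold=0.4540 ⇒ V=0.4540 continue  boundary S*=-
step 2: (k=2,j=0): S=58.1804, K−S=9.1296, hold=13.0526 ⇒ V=13.0526 continue | (k=2,j=1): S=75.2400, K−S=0.0000, hold=5.6111 ⇒ V=5.6111 continue | (k=2,j=2): S=97.3017, K−S=0.0000, hold=1.6002 ⇒ V=1.6002 continue  boundary S*=-
step 1: (k=1,j=0): S=66.1627, K−S=1.1473, hold=9.4710 ⇒ V=9.4710 continue | (k=1,j=1): S=85.5627, K−S=0.0000, hold=3.6844 ⇒ V=3.6844 continue  boundary S*=-
step 0: (k=0,j=0): S=75.2400, K−S=0.0000, hold=6.6877 ⇒ V=6.6877 continue  boundary S*=-

price = 6.6877
boundary = - - - - - 39.5612 44.9889 51.1613 58.1804
tree:
6.6877
9.4710 3.6844
13.0526 5.6111 1.6002
17.4299 8.3432 2.6578 0.4540
22.4453 12.0474 4.3431 0.8317 0.0439
27.7488 16.7753 6.9496 1.5202 0.0843 0.0000
32.5217 22.3211 10.8099 2.7715 0.1619 0.0000 0.0000
36.7187 27.7488 16.1487 5.0382 0.3110 0.0000 0.0000 0.0000
40.4094 32.5217 22.3211 9.1296 0.5974 0.0000 0.0000 0.0000 0.0000
43.6548 36.7187 27.7488 16.1487 1.1473 0.0000 0.0000 0.0000 0.0000 0.0000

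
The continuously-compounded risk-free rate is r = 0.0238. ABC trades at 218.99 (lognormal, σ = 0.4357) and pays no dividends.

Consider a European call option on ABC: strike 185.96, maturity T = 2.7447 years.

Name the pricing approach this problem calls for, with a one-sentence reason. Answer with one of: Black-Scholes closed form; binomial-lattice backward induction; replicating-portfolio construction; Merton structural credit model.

framework: Black-Scholes closed form

Key observation: the strike-185.96 call on ABC is European-exercise on a continuously-modelled lognormal underlying, so its value is a single closed-form evaluation.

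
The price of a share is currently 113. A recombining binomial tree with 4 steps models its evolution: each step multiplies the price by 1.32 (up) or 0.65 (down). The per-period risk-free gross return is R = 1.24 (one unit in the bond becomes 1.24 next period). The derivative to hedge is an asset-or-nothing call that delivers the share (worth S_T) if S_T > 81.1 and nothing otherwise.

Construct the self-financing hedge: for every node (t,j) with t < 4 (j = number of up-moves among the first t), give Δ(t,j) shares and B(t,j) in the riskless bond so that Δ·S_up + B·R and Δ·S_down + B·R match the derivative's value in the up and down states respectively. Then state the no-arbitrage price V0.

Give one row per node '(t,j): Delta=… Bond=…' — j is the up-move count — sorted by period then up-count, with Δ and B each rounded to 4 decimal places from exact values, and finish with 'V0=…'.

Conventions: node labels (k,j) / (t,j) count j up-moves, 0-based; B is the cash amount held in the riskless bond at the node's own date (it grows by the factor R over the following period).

Arbitrage-free pricing uses the up-move probability p* = (R−d)/(u−d) = 0.8806, discounting each step at R = 1.24.
Expiry values: V(4,0)=0.0000, V(4,1)=0.0000, V(4,2)=83.1865, V(4,3)=168.9326, V(4,4)=343.0632
Node (3,0) S=31.0326: V=(p*·0.0000+(1−p*)·0.0000)/1.24=0.0000; Δ=(0.0000−0.0000)/(40.9631−20.1712)=0.0000; B=V−Δ·S=0.0000
Node (3,1) S=63.0201: V=(p*·83.1865+(1−p*)·0.0000)/1.24=59.0757; Δ=(83.1865−0.0000)/(83.1865−40.9631)=1.9701; B=V−Δ·S=-65.0833
Node (3,2) S=127.9793: V=(p*·168.9326+(1−p*)·83.1865)/1.24=127.9793; Δ=(168.9326−83.1865)/(168.9326−83.1865)=1.0000; B=V−Δ·S=0.0000
Node (3,3) S=259.8964: V=(p*·343.0632+(1−p*)·168.9326)/1.24=259.8964; Δ=(343.0632−168.9326)/(343.0632−168.9326)=1.0000; B=V−Δ·S=0.0000
Node (2,0) S=47.7425: V=(p*·59.0757+(1−p*)·0.0000)/1.24=41.9531; Δ=(59.0757−0.0000)/(63.0201−31.0326)=1.8468; B=V−Δ·S=-46.2195
Node (2,1) S=96.9540: V=(p*·127.9793+(1−p*)·59.0757)/1.24=96.5742; Δ=(127.9793−59.0757)/(127.9793−63.0201)=1.0607; B=V−Δ·S=-6.2671
Node (2,2) S=196.8912: V=(p*·259.8964+(1−p*)·127.9793)/1.24=196.8912; Δ=(259.8964−127.9793)/(259.8964−127.9793)=1.0000; B=V−Δ·S=0.0000
Node (1,0) S=73.4500: V=(p*·96.5742+(1−p*)·41.9531)/1.24=72.6228; Δ=(96.5742−41.9531)/(96.9540−47.7425)=1.1099; B=V−Δ·S=-8.9012
Node (1,1) S=149.1600: V=(p*·196.8912+(1−p*)·96.5742)/1.24=149.1234; Δ=(196.8912−96.5742)/(196.8912−96.9540)=1.0038; B=V−Δ·S=-0.6035
Node (0,0) S=113.0000: V=(p*·149.1234+(1−p*)·72.6228)/1.24=112.8944; Δ=(149.1234−72.6228)/(149.1600−73.4500)=1.0104; B=V−Δ·S=-1.2857
Check: Δ(0,0)·S0 + B(0,0) = 112.8944 = V0.

(0,0): Delta=1.0104 Bond=-1.2857
(1,0): Delta=1.1099 Bond=-8.9012
(1,1): Delta=1.0038 Bond=-0.6035
(2,0): Delta=1.8468 Bond=-46.2195
(2,1): Delta=1.0607 Bond=-6.2671
(2,2): Delta=1.0000 Bond=0.0000
(3,0): Delta=0.0000 Bond=0.0000
(3,1): Delta=1.9701 Bond=-65.0833
(3,2): Delta=1.0000 Bond=0.0000
(3,3): Delta=1.0000 Bond=0.0000
V0=112.8944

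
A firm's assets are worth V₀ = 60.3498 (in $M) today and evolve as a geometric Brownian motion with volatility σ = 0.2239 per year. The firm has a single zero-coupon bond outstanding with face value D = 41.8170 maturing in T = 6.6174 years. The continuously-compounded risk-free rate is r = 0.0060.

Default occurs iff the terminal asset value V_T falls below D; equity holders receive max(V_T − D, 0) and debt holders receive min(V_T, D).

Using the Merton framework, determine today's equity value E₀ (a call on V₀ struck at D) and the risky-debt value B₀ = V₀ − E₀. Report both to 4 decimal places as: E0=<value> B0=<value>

E0=24.0803 B0=36.2695

Equity is a call on the firm's assets struck at D = 41.8170:
d₁ = [ln(V₀/D) + (r + σ²/2)T] / (σ√T)
   = [ln(60.3498/41.8170) + (0.0060 + 0.5·0.2239²)·6.6174] / (0.2239·√6.6174)
   = [0.366855 + 0.205574] / 0.575967 = 0.993855
d₂ = d₁ − σ√T = 0.993855 − 0.575967 = 0.417888
N(d₁) = 0.839853,  N(d₂) = 0.661986,  e^(−rT) = 0.961073
E₀ = V₀·N(d₁) − D·e^(−rT)·N(d₂)
   = 60.3498·0.839853 − 41.8170·0.961073·0.661986 = 24.080306
B₀ = V₀ − E₀ = 60.3498 − 24.080306 = 36.269494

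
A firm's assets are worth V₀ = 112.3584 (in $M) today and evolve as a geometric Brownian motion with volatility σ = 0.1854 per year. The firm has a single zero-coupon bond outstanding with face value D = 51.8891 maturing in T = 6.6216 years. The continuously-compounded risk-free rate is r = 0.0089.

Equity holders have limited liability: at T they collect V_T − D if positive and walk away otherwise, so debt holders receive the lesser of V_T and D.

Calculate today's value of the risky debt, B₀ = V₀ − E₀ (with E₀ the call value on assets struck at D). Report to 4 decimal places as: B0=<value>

With assets at 112.3584 and a single debt payment of 51.8891 at 6.6216 years:
d₁ = [ln(V₀/D) + (r + σ²/2)T] / (σ√T)
   = [ln(112.3584/51.8891) + (0.0089 + 0.5·0.1854²)·6.6216] / (0.1854·√6.6216)
   = [0.772585 + 0.172735] / 0.477080 = 1.981470
d₂ = d₁ − σ√T = 1.981470 − 0.477080 = 1.504390
N(d₁) = 0.976231,  N(d₂) = 0.933760,  e^(−rT) = 0.942771
E₀ = V₀·N(d₁) − D·e^(−rT)·N(d₂)
   = 112.3584·0.976231 − 51.8891·0.942771·0.933760 = 64.008652
B₀ = V₀ − E₀ = 112.3584 − 64.008652 = 48.349748

B0=48.3497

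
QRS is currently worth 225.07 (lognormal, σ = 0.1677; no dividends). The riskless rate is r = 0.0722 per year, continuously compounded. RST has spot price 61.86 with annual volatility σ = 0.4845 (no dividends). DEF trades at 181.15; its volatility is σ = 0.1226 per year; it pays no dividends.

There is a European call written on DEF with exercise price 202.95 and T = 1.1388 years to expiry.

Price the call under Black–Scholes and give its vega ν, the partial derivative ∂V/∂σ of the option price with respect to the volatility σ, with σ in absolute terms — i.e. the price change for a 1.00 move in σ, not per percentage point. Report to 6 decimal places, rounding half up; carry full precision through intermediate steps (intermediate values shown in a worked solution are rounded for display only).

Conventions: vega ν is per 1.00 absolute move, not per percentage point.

price = 6.983600
ν = 75.953177

σ√T = 0.1226·√1.1388 = 0.130832
d₁ = (ln(S/K) + (r+σ²/2)T) / (σ√T) = (ln(181.15/202.95) + (0.0722+0.1226²/2)·1.1388) / 0.130832 = (-0.113634 + 0.090780) / 0.130832 = -0.174685
d₂ = d₁ − σ√T = -0.174685 − 0.130832 = -0.305517
e^{−rT} = 0.921068
N(d₁) = 0.430664,  N(d₂) = 0.379986
Call price V = S·N(d₁) − K·e^{−rT}·N(d₂) = 78.014733 − 71.031133 = 6.983600
φ(d₁) = (1/√(2π))·e^{−d₁²/2} = 0.392902
ν = S·φ(d₁)·√T = 75.953177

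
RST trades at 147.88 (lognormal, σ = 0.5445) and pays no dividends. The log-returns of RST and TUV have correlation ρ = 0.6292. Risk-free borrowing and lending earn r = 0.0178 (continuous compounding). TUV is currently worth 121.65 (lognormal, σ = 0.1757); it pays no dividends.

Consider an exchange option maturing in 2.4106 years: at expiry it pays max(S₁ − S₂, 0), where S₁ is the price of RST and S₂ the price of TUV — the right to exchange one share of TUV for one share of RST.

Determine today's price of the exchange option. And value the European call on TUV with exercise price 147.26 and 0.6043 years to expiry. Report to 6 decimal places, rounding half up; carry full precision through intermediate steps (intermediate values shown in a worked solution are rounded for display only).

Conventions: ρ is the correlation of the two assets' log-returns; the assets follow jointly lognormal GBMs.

σ_eff = √(σ₁² + σ₂² − 2ρσ₁σ₂) = √(0.5445² + 0.1757² − 2·0.6292·0.5445·0.1757) = 0.454930
d₁ = (ln(S₁/S₂) + (q₂ − q₁ + σ_eff²/2)T) / (σ_eff√T) = (ln(147.88/121.65) + (0.0 − 0.0 + 0.103481)·2.4106) / 0.706329 = 0.629598
d₂ = d₁ − σ_eff√T = 0.629598 − 0.706329 = -0.076731
N(d₁) = 0.735521,  N(d₂) = 0.469419
V = S₁·e^{−q₁T}·N(d₁) − S₂·e^{−q₂T}·N(d₂) = 108.768878 − 57.104790 = 51.664089
[vanilla: TUV call K=147.26]
σ√T = 0.1757·√0.6043 = 0.136583
d₁ = (ln(S/K) + (r+σ²/2)T) / (σ√T) = (ln(121.65/147.26) + (0.0178+0.1757²/2)·0.6043) / 0.136583 = (-0.191052 + 0.020084) / 0.136583 = -1.251745
d₂ = d₁ − σ√T = -1.251745 − 0.136583 = -1.388328
e^{−rT} = 0.989301
N(d₁) = 0.105331,  N(d₂) = 0.082519
price = S·N(d₁) − K·e^{−rT}·N(d₂) = 12.813571 − 12.021675 = 0.791896

exchange price = 51.664089
price(TUV call K=147.26) = 0.791896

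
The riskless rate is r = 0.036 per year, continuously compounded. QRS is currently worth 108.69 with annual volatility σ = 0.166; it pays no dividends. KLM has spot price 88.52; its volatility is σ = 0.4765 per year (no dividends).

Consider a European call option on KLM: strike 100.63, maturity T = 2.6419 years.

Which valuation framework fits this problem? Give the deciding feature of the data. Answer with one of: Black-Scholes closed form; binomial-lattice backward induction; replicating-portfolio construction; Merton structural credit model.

Key observation: a European claim on KLM (strike 100.63) — a lognormal (GBM) underlying with constant rate and volatility — has an exact closed-form value; no lattice or capital structure is involved.

framework: Black-Scholes closed form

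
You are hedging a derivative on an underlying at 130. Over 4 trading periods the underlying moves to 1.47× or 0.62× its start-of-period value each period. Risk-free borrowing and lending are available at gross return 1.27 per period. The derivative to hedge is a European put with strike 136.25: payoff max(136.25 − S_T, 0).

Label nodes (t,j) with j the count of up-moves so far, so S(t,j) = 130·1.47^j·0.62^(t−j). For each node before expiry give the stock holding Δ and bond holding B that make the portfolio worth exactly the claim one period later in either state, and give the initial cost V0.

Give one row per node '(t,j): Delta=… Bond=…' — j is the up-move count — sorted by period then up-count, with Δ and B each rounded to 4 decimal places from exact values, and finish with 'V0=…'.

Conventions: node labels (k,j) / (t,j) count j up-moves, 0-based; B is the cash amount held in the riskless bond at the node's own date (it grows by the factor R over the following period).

(0,0): Delta=-0.0881 Bond=15.0908
(1,0): Delta=-0.3661 Bond=41.5741
(1,1): Delta=-0.0520 Bond=12.2703
(2,0): Delta=-1.0000 Bond=84.4752
(2,1): Delta=-0.2839 Bond=43.0527
(2,2): Delta=-0.0219 Bond=7.1311
(3,0): Delta=-1.0000 Bond=107.2835
(3,1): Delta=-1.0000 Bond=107.2835
(3,2): Delta=-0.1909 Bond=38.4903
(3,3): Delta=0.0000 Bond=0.0000
V0=3.6378

Arbitrage-free pricing uses the up-move probability p* = (R−d)/(u−d) = 0.7647, discounting each step at R = 1.27.
At maturity the claim pays: V(4,0)=117.0408, V(4,1)=90.7055, V(4,2)=28.2655, V(4,3)=0.0000, V(4,4)=0.0000
(3,0): S=30.9826. Δ = (V_up−V_dn)/(S_up−S_dn) = (90.7055−117.0408)/(45.5445−19.2092) = -1.0000. V = [p*·90.7055 + (1−p*)·117.0408]/1.27 = 76.3008. B = V − Δ·S = 107.2835.
(3,1): S=73.4588. Δ = (V_up−V_dn)/(S_up−S_dn) = (28.2655−90.7055)/(107.9845−45.5445) = -1.0000. V = [p*·28.2655 + (1−p*)·90.7055]/1.27 = 33.8246. B = V − Δ·S = 107.2835.
(3,2): S=174.1685. Δ = (V_up−V_dn)/(S_up−S_dn) = (0.0000−28.2655)/(256.0278−107.9845) = -0.1909. V = [p*·0.0000 + (1−p*)·28.2655]/1.27 = 5.2368. B = V − Δ·S = 38.4903.
(3,3): S=412.9480. Δ = (V_up−V_dn)/(S_up−S_dn) = (0.0000−0.0000)/(607.0335−256.0278) = 0.0000. V = [p*·0.0000 + (1−p*)·0.0000]/1.27 = 0.0000. B = V − Δ·S = 0.0000.
(2,0): S=49.9720. Δ = (V_up−V_dn)/(S_up−S_dn) = (33.8246−76.3008)/(73.4588−30.9826) = -1.0000. V = [p*·33.8246 + (1−p*)·76.3008]/1.27 = 34.5032. B = V − Δ·S = 84.4752.
(2,1): S=118.4820. Δ = (V_up−V_dn)/(S_up−S_dn) = (5.2368−33.8246)/(174.1685−73.4588) = -0.2839. V = [p*·5.2368 + (1−p*)·33.8246]/1.27 = 9.4199. B = V − Δ·S = 43.0527.
(2,2): S=280.9170. Δ = (V_up−V_dn)/(S_up−S_dn) = (0.0000−5.2368)/(412.9480−174.1685) = -0.0219. V = [p*·0.0000 + (1−p*)·5.2368]/1.27 = 0.9702. B = V − Δ·S = 7.1311.
(1,0): S=80.6000. Δ = (V_up−V_dn)/(S_up−S_dn) = (9.4199−34.5032)/(118.4820−49.9720) = -0.3661. V = [p*·9.4199 + (1−p*)·34.5032]/1.27 = 12.0645. B = V − Δ·S = 41.5741.
(1,1): S=191.1000. Δ = (V_up−V_dn)/(S_up−S_dn) = (0.9702−9.4199)/(280.9170−118.4820) = -0.0520. V = [p*·0.9702 + (1−p*)·9.4199]/1.27 = 2.3294. B = V − Δ·S = 12.2703.
(0,0): S=130.0000. Δ = (V_up−V_dn)/(S_up−S_dn) = (2.3294−12.0645)/(191.1000−80.6000) = -0.0881. V = [p*·2.3294 + (1−p*)·12.0645]/1.27 = 3.6378. B = V − Δ·S = 15.0908.
As a check, the time-0 holding Δ(0,0)·S0 + B(0,0) comes to 3.6378 — exactly V0.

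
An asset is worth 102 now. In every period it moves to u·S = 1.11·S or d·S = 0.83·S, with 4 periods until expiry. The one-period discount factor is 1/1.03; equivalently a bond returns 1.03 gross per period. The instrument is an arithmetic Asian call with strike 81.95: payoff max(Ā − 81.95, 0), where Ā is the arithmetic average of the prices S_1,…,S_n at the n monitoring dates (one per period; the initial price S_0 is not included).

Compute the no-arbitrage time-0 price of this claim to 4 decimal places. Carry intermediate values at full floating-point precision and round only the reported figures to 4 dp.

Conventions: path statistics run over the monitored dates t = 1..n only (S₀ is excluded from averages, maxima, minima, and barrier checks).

Risk-neutral up-probability p* = (R−d)/(u−d) = (1.03−0.83)/(1.11−0.83) = 0.7143; the claim prices as the p*-weighted sum of path payoffs discounted by R^4.
Enumerate all 2^4 = 16 price paths (U = up ×1.11, D = down ×0.83); each path with k up-moves has probability p*^k·(1−p*)^(4−k).
DDDD: Ā=65.4144, payoff=0.0000, prob=0.006664
UDDD: Ā=87.4819, payoff=5.5319, prob=0.016660
DUDD: Ā=80.3419, payoff=0.0000, prob=0.016660
UUDD: Ā=107.4452, payoff=25.4952, prob=0.041649
DDUD: Ā=74.4157, payoff=0.0000, prob=0.016660
UDUD: Ā=99.5198, payoff=17.5698, prob=0.041649
DUUD: Ā=92.3798, payoff=10.4298, prob=0.041649
UUUD: Ā=123.5441, payoff=41.5941, prob=0.104123
DDDU: Ā=69.4969, payoff=0.0000, prob=0.016660
UDDU: Ā=92.9417, payoff=10.9917, prob=0.041649
DUDU: Ā=85.8017, payoff=3.8517, prob=0.041649
UUDU: Ā=114.7469, payoff=32.7969, prob=0.104123
DDUU: Ā=79.8755, payoff=0.0000, prob=0.041649
UDUU: Ā=106.8215, payoff=24.8715, prob=0.104123
DUUU: Ā=99.6815, payoff=17.7315, prob=0.104123
UUUU: Ā=133.3089, payoff=51.3589, prob=0.260308
Price = Σ prob·payoff / R^4 = 28.489330 / 1.125509 = 25.3124

price = 25.3124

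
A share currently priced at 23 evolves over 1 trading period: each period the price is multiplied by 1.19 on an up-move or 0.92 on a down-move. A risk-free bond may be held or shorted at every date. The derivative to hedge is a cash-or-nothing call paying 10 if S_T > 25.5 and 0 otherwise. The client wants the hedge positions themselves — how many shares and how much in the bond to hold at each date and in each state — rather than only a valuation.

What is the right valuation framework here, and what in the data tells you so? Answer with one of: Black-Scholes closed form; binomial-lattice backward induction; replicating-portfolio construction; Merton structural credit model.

Key observation: a price alone would not answer the question — the per-node share/bond construction on the spot-23, 1.19/0.92 tree is required, and only the replicating-portfolio method yields it.

framework: replicating-portfolio construction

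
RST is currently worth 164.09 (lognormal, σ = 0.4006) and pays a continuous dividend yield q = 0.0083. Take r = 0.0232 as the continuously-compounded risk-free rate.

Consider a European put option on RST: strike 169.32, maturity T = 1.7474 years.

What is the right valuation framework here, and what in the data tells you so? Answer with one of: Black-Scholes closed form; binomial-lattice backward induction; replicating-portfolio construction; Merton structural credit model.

framework: Black-Scholes closed form

Key observation: a European-exercise option on RST struck at 169.32 — a GBM underlying with constant parameters — admits an analytic price: the data contain no early exercise, no discrete tree, no debt structure.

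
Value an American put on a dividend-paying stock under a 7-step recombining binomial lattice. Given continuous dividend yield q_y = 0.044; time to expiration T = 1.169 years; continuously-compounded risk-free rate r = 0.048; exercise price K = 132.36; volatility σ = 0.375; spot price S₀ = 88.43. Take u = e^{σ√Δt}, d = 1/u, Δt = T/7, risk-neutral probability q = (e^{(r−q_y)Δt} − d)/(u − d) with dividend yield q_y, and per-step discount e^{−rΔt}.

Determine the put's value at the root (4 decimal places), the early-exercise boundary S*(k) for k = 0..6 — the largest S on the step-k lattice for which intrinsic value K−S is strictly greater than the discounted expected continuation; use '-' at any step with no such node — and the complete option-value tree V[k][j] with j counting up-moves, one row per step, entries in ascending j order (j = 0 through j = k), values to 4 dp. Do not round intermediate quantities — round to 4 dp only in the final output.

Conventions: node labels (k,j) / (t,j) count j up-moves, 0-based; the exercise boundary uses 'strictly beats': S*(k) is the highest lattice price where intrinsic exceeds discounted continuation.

price = 46.0080
boundary = - - 65.0866 75.8657 65.0866 75.8657 88.4300
tree:
46.0080
56.5223 34.6571
67.2734 45.0803 23.2145
76.5210 56.4943 32.6739 12.6871
84.4547 67.2734 44.0930 20.0461 4.4041
91.2611 76.5210 56.4943 30.5286 8.2816 0.0000
97.1005 84.4547 67.2734 43.9300 15.5733 0.0000 0.0000
102.1102 91.2611 76.5210 56.4943 29.2849 0.0000 0.0000 0.0000

Δt=0.16700  u=1.16561  d=0.85792  q=0.46393  discount=0.99202
step 7 (expiry): payoffs max(K−S,0) = 102.1102 91.2611 76.5210 56.4943 29.2849 0.0000 0.0000 0.0000
step 6: (k=6,j=0): S=35.2595, K−S=97.1005, hold=96.3019 ⇒ V=97.1005 exercise | (k=6,j=1): S=47.9053, K−S=84.4547, hold=83.7486 ⇒ V=84.4547 exercise | (k=6,j=2): S=65.0866, K−S=67.2734, hold=66.6931 ⇒ V=67.2734 exercise | (k=6,j=3): S=88.4300, K−S=43.9300, hold=43.5206 ⇒ V=43.9300 exercise | (k=6,j=4): S=120.1455, K−S=12.2145, hold=15.5733 ⇒ V=15.5733 continue | (k=6,j=5): S=163.2358, K−S=0.0000, hold=0.0000 ⇒ V=0.0000 continue | (k=6,j=6): S=221.7805, K−S=0.0000, hold=0.0000 ⇒ V=0.0000 continue  boundary S*=88.4300
step 5: (k=5,j=0): S=41.0989, K−S=91.2611, hold=90.5053 ⇒ V=91.2611 exercise | (k=5,j=1): S=55.8390, K−S=76.5210, hold=75.8730 ⇒ V=76.5210 exercise | (k=5,j=2): S=75.8657, K−S=56.4943, hold=55.9929 ⇒ V=56.4943 exercise | (k=5,j=3): S=103.0751, K−S=29.2849, hold=30.5286 ⇒ V=30.5286 continue | (k=5,j=4): S=140.0430, K−S=0.0000, hold=8.2816 ⇒ V=8.2816 continue | (k=5,j=5): S=190.2696, K−S=0.0000, hold=0.0000 ⇒ V=0.0000 continue  boundary S*=75.8657
step 4: (k=4,j=0): S=47.9053, K−S=84.4547, hold=83.7486 ⇒ V=84.4547 exercise | (k=4,j=1): S=65.0866, K−S=67.2734, hold=66.6931 ⇒ V=67.2734 exercise | (k=4,j=2): S=88.4300, K−S=43.9300, hold=44.0930 ⇒ V=44.0930 continue | (k=4,j=3): S=120.1455, K−S=12.2145, hold=20.0461 ⇒ V=20.0461 continue | (k=4,j=4): S=163.2358, K−S=0.0000, hold=4.4041 ⇒ V=4.4041 continue  boundary S*=65.0866
step 3: (k=3,j=0): S=55.8390, K−S=76.5210, hold=75.8730 ⇒ V=76.5210 exercise | (k=3,j=1): S=75.8657, K−S=56.4943, hold=56.0680 ⇒ V=56.4943 exercise | (k=3,j=2): S=103.0751, K−S=29.2849, hold=32.6739 ⇒ V=32.6739 continue | (k=3,j=3): S=140.0430, K−S=0.0000, hold=12.6871 ⇒ V=12.6871 continue  boundary S*=75.8657
step 2: (k=2,j=0): S=65.0866, K−S=67.2734, hold=66.6931 ⇒ V=67.2734 exercise | (k=2,j=1): S=88.4300, K−S=43.9300, hold=45.0803 ⇒ V=45.0803 continue | (k=2,j=2): S=120.1455, K−S=12.2145, hold=23.2145 ⇒ V=23.2145 continue  boundary S*=65.0866
step 1: (k=1,j=0): S=75.8657, K−S=56.4943, hold=56.5223 ⇒ V=56.5223 continue | (k=1,j=1): S=103.0751, K−S=29.2849, hold=34.6571 ⇒ V=34.6571 continue  boundary S*=-
step 0: (k=0,j=0): S=88.4300, K−S=43.9300, hold=46.0080 ⇒ V=46.0080 continue  boundary S*=-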